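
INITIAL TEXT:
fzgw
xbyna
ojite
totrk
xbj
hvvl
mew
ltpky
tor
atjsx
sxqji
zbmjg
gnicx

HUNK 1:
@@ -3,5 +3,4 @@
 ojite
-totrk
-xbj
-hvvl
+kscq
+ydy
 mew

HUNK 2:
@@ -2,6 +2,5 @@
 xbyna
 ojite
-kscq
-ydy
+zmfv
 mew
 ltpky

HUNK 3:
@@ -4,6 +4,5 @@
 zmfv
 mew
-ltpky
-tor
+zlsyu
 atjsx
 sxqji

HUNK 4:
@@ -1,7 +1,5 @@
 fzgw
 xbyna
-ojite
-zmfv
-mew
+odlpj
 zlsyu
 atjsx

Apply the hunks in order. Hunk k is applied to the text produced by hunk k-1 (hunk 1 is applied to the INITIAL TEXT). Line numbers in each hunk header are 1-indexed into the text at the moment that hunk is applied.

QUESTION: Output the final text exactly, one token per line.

Answer: fzgw
xbyna
odlpj
zlsyu
atjsx
sxqji
zbmjg
gnicx

Derivation:
Hunk 1: at line 3 remove [totrk,xbj,hvvl] add [kscq,ydy] -> 12 lines: fzgw xbyna ojite kscq ydy mew ltpky tor atjsx sxqji zbmjg gnicx
Hunk 2: at line 2 remove [kscq,ydy] add [zmfv] -> 11 lines: fzgw xbyna ojite zmfv mew ltpky tor atjsx sxqji zbmjg gnicx
Hunk 3: at line 4 remove [ltpky,tor] add [zlsyu] -> 10 lines: fzgw xbyna ojite zmfv mew zlsyu atjsx sxqji zbmjg gnicx
Hunk 4: at line 1 remove [ojite,zmfv,mew] add [odlpj] -> 8 lines: fzgw xbyna odlpj zlsyu atjsx sxqji zbmjg gnicx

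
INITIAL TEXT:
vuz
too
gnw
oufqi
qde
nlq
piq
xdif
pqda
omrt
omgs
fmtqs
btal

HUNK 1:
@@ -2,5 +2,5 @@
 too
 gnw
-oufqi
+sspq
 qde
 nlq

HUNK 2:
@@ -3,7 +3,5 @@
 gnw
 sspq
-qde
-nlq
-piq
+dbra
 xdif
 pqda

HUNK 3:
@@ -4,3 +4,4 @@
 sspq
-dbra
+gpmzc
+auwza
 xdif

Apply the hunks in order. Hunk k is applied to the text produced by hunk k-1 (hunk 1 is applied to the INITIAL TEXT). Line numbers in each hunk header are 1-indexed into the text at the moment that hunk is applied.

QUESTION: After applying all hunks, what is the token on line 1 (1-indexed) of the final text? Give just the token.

Answer: vuz

Derivation:
Hunk 1: at line 2 remove [oufqi] add [sspq] -> 13 lines: vuz too gnw sspq qde nlq piq xdif pqda omrt omgs fmtqs btal
Hunk 2: at line 3 remove [qde,nlq,piq] add [dbra] -> 11 lines: vuz too gnw sspq dbra xdif pqda omrt omgs fmtqs btal
Hunk 3: at line 4 remove [dbra] add [gpmzc,auwza] -> 12 lines: vuz too gnw sspq gpmzc auwza xdif pqda omrt omgs fmtqs btal
Final line 1: vuz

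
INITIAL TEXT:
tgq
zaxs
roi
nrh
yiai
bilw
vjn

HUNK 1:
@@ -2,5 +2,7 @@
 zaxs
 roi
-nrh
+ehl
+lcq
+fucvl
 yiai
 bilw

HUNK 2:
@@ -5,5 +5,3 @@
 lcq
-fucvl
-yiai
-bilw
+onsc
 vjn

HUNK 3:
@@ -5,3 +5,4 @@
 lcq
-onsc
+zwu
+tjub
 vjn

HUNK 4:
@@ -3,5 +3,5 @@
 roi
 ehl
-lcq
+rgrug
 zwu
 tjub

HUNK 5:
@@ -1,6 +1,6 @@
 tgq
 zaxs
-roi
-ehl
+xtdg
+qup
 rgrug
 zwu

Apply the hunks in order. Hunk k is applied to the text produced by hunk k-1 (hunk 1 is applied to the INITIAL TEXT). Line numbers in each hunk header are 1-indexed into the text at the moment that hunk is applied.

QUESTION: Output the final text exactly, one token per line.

Hunk 1: at line 2 remove [nrh] add [ehl,lcq,fucvl] -> 9 lines: tgq zaxs roi ehl lcq fucvl yiai bilw vjn
Hunk 2: at line 5 remove [fucvl,yiai,bilw] add [onsc] -> 7 lines: tgq zaxs roi ehl lcq onsc vjn
Hunk 3: at line 5 remove [onsc] add [zwu,tjub] -> 8 lines: tgq zaxs roi ehl lcq zwu tjub vjn
Hunk 4: at line 3 remove [lcq] add [rgrug] -> 8 lines: tgq zaxs roi ehl rgrug zwu tjub vjn
Hunk 5: at line 1 remove [roi,ehl] add [xtdg,qup] -> 8 lines: tgq zaxs xtdg qup rgrug zwu tjub vjn

Answer: tgq
zaxs
xtdg
qup
rgrug
zwu
tjub
vjn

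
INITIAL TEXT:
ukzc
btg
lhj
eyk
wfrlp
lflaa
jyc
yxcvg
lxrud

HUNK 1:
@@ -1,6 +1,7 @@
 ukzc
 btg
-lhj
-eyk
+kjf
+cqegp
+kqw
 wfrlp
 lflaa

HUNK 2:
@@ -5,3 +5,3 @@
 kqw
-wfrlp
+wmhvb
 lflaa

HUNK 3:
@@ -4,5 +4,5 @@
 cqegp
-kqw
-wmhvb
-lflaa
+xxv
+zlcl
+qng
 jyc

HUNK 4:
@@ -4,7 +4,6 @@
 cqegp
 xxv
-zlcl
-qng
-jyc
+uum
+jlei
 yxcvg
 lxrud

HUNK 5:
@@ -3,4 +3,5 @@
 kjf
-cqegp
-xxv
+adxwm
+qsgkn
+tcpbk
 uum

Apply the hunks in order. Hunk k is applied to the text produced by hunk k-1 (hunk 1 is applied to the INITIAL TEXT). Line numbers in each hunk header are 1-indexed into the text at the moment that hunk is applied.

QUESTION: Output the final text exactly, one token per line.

Hunk 1: at line 1 remove [lhj,eyk] add [kjf,cqegp,kqw] -> 10 lines: ukzc btg kjf cqegp kqw wfrlp lflaa jyc yxcvg lxrud
Hunk 2: at line 5 remove [wfrlp] add [wmhvb] -> 10 lines: ukzc btg kjf cqegp kqw wmhvb lflaa jyc yxcvg lxrud
Hunk 3: at line 4 remove [kqw,wmhvb,lflaa] add [xxv,zlcl,qng] -> 10 lines: ukzc btg kjf cqegp xxv zlcl qng jyc yxcvg lxrud
Hunk 4: at line 4 remove [zlcl,qng,jyc] add [uum,jlei] -> 9 lines: ukzc btg kjf cqegp xxv uum jlei yxcvg lxrud
Hunk 5: at line 3 remove [cqegp,xxv] add [adxwm,qsgkn,tcpbk] -> 10 lines: ukzc btg kjf adxwm qsgkn tcpbk uum jlei yxcvg lxrud

Answer: ukzc
btg
kjf
adxwm
qsgkn
tcpbk
uum
jlei
yxcvg
lxrud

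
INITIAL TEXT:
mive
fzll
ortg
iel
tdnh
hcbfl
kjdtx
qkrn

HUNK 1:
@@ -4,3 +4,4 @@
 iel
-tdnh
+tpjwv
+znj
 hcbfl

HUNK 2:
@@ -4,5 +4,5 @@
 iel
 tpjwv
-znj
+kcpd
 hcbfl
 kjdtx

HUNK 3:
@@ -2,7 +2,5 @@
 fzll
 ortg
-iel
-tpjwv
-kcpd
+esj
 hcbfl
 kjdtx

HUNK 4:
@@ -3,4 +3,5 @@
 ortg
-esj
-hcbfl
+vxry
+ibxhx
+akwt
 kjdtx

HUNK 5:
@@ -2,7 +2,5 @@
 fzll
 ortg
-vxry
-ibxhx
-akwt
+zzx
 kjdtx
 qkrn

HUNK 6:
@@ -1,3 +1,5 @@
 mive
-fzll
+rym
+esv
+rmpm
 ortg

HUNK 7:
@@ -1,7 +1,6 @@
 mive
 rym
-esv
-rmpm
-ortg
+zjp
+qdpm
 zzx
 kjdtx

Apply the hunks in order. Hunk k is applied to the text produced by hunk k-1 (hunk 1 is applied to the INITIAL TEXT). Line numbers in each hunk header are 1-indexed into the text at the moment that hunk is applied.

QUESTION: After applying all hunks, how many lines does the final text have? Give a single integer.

Hunk 1: at line 4 remove [tdnh] add [tpjwv,znj] -> 9 lines: mive fzll ortg iel tpjwv znj hcbfl kjdtx qkrn
Hunk 2: at line 4 remove [znj] add [kcpd] -> 9 lines: mive fzll ortg iel tpjwv kcpd hcbfl kjdtx qkrn
Hunk 3: at line 2 remove [iel,tpjwv,kcpd] add [esj] -> 7 lines: mive fzll ortg esj hcbfl kjdtx qkrn
Hunk 4: at line 3 remove [esj,hcbfl] add [vxry,ibxhx,akwt] -> 8 lines: mive fzll ortg vxry ibxhx akwt kjdtx qkrn
Hunk 5: at line 2 remove [vxry,ibxhx,akwt] add [zzx] -> 6 lines: mive fzll ortg zzx kjdtx qkrn
Hunk 6: at line 1 remove [fzll] add [rym,esv,rmpm] -> 8 lines: mive rym esv rmpm ortg zzx kjdtx qkrn
Hunk 7: at line 1 remove [esv,rmpm,ortg] add [zjp,qdpm] -> 7 lines: mive rym zjp qdpm zzx kjdtx qkrn
Final line count: 7

Answer: 7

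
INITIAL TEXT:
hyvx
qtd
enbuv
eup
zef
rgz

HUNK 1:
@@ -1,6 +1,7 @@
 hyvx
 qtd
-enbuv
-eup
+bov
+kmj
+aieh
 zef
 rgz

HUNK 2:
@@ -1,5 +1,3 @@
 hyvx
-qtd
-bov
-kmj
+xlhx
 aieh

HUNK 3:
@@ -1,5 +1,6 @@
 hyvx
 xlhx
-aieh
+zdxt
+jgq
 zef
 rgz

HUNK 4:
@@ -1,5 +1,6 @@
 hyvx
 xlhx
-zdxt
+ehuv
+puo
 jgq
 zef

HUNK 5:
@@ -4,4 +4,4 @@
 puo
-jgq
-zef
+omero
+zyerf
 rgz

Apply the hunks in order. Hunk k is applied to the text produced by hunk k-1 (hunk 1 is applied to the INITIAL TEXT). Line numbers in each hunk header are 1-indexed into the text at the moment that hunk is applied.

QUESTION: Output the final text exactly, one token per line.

Answer: hyvx
xlhx
ehuv
puo
omero
zyerf
rgz

Derivation:
Hunk 1: at line 1 remove [enbuv,eup] add [bov,kmj,aieh] -> 7 lines: hyvx qtd bov kmj aieh zef rgz
Hunk 2: at line 1 remove [qtd,bov,kmj] add [xlhx] -> 5 lines: hyvx xlhx aieh zef rgz
Hunk 3: at line 1 remove [aieh] add [zdxt,jgq] -> 6 lines: hyvx xlhx zdxt jgq zef rgz
Hunk 4: at line 1 remove [zdxt] add [ehuv,puo] -> 7 lines: hyvx xlhx ehuv puo jgq zef rgz
Hunk 5: at line 4 remove [jgq,zef] add [omero,zyerf] -> 7 lines: hyvx xlhx ehuv puo omero zyerf rgz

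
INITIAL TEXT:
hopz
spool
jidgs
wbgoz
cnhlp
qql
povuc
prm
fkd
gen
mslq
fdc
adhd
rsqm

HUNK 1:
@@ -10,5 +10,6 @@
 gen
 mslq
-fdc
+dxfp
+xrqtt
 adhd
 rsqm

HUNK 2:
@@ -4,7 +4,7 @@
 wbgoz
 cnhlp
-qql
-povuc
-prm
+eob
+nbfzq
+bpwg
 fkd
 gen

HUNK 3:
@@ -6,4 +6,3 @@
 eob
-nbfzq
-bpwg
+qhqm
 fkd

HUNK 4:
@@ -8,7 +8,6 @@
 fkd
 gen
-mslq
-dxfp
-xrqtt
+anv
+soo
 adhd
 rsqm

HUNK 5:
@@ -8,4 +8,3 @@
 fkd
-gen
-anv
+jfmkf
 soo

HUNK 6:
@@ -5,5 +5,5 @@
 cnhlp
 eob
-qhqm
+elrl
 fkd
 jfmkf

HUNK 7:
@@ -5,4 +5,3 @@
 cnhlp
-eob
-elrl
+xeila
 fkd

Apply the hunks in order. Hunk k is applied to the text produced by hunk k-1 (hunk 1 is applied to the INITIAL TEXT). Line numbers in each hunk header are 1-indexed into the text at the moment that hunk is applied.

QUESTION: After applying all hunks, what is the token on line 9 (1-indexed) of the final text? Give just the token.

Answer: soo

Derivation:
Hunk 1: at line 10 remove [fdc] add [dxfp,xrqtt] -> 15 lines: hopz spool jidgs wbgoz cnhlp qql povuc prm fkd gen mslq dxfp xrqtt adhd rsqm
Hunk 2: at line 4 remove [qql,povuc,prm] add [eob,nbfzq,bpwg] -> 15 lines: hopz spool jidgs wbgoz cnhlp eob nbfzq bpwg fkd gen mslq dxfp xrqtt adhd rsqm
Hunk 3: at line 6 remove [nbfzq,bpwg] add [qhqm] -> 14 lines: hopz spool jidgs wbgoz cnhlp eob qhqm fkd gen mslq dxfp xrqtt adhd rsqm
Hunk 4: at line 8 remove [mslq,dxfp,xrqtt] add [anv,soo] -> 13 lines: hopz spool jidgs wbgoz cnhlp eob qhqm fkd gen anv soo adhd rsqm
Hunk 5: at line 8 remove [gen,anv] add [jfmkf] -> 12 lines: hopz spool jidgs wbgoz cnhlp eob qhqm fkd jfmkf soo adhd rsqm
Hunk 6: at line 5 remove [qhqm] add [elrl] -> 12 lines: hopz spool jidgs wbgoz cnhlp eob elrl fkd jfmkf soo adhd rsqm
Hunk 7: at line 5 remove [eob,elrl] add [xeila] -> 11 lines: hopz spool jidgs wbgoz cnhlp xeila fkd jfmkf soo adhd rsqm
Final line 9: soo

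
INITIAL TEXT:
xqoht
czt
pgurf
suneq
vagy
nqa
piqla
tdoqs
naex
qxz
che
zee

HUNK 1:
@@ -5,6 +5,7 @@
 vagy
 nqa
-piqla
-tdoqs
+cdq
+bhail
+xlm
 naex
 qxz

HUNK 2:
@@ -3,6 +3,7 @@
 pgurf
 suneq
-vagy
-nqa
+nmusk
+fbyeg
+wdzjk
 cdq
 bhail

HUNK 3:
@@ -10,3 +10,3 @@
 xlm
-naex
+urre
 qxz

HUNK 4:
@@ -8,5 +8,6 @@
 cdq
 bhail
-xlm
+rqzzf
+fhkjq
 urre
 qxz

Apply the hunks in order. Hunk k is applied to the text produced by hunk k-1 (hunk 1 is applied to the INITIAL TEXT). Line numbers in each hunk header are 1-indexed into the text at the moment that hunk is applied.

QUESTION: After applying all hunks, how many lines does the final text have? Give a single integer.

Answer: 15

Derivation:
Hunk 1: at line 5 remove [piqla,tdoqs] add [cdq,bhail,xlm] -> 13 lines: xqoht czt pgurf suneq vagy nqa cdq bhail xlm naex qxz che zee
Hunk 2: at line 3 remove [vagy,nqa] add [nmusk,fbyeg,wdzjk] -> 14 lines: xqoht czt pgurf suneq nmusk fbyeg wdzjk cdq bhail xlm naex qxz che zee
Hunk 3: at line 10 remove [naex] add [urre] -> 14 lines: xqoht czt pgurf suneq nmusk fbyeg wdzjk cdq bhail xlm urre qxz che zee
Hunk 4: at line 8 remove [xlm] add [rqzzf,fhkjq] -> 15 lines: xqoht czt pgurf suneq nmusk fbyeg wdzjk cdq bhail rqzzf fhkjq urre qxz che zee
Final line count: 15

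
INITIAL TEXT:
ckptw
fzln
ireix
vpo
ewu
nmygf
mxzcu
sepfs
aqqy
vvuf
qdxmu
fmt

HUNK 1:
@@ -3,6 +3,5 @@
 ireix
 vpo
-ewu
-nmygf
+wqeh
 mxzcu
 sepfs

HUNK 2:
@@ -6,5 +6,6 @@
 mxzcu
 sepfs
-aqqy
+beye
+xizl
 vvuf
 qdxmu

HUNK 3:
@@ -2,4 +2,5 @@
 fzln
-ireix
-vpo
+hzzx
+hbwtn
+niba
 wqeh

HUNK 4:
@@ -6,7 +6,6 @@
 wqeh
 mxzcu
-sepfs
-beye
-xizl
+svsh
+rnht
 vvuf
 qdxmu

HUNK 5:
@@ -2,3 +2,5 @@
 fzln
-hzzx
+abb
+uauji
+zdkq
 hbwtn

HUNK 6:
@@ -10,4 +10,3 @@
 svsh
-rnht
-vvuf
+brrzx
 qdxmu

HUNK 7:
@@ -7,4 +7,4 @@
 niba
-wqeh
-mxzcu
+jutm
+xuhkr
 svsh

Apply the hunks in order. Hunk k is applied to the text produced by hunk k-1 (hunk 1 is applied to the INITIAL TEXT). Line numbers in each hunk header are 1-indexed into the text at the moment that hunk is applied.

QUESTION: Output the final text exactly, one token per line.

Answer: ckptw
fzln
abb
uauji
zdkq
hbwtn
niba
jutm
xuhkr
svsh
brrzx
qdxmu
fmt

Derivation:
Hunk 1: at line 3 remove [ewu,nmygf] add [wqeh] -> 11 lines: ckptw fzln ireix vpo wqeh mxzcu sepfs aqqy vvuf qdxmu fmt
Hunk 2: at line 6 remove [aqqy] add [beye,xizl] -> 12 lines: ckptw fzln ireix vpo wqeh mxzcu sepfs beye xizl vvuf qdxmu fmt
Hunk 3: at line 2 remove [ireix,vpo] add [hzzx,hbwtn,niba] -> 13 lines: ckptw fzln hzzx hbwtn niba wqeh mxzcu sepfs beye xizl vvuf qdxmu fmt
Hunk 4: at line 6 remove [sepfs,beye,xizl] add [svsh,rnht] -> 12 lines: ckptw fzln hzzx hbwtn niba wqeh mxzcu svsh rnht vvuf qdxmu fmt
Hunk 5: at line 2 remove [hzzx] add [abb,uauji,zdkq] -> 14 lines: ckptw fzln abb uauji zdkq hbwtn niba wqeh mxzcu svsh rnht vvuf qdxmu fmt
Hunk 6: at line 10 remove [rnht,vvuf] add [brrzx] -> 13 lines: ckptw fzln abb uauji zdkq hbwtn niba wqeh mxzcu svsh brrzx qdxmu fmt
Hunk 7: at line 7 remove [wqeh,mxzcu] add [jutm,xuhkr] -> 13 lines: ckptw fzln abb uauji zdkq hbwtn niba jutm xuhkr svsh brrzx qdxmu fmt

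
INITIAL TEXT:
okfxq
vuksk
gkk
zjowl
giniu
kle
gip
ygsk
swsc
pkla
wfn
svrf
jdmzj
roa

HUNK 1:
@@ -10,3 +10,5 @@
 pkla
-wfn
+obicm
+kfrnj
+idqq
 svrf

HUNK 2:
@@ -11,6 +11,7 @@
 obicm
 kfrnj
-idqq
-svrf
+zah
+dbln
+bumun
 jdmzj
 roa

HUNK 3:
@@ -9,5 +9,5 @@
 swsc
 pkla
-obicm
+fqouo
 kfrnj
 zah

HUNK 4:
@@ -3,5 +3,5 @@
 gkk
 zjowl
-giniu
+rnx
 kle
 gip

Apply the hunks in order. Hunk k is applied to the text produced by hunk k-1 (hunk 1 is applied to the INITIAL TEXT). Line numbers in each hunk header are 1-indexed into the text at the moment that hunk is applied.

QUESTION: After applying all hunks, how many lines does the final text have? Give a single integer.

Hunk 1: at line 10 remove [wfn] add [obicm,kfrnj,idqq] -> 16 lines: okfxq vuksk gkk zjowl giniu kle gip ygsk swsc pkla obicm kfrnj idqq svrf jdmzj roa
Hunk 2: at line 11 remove [idqq,svrf] add [zah,dbln,bumun] -> 17 lines: okfxq vuksk gkk zjowl giniu kle gip ygsk swsc pkla obicm kfrnj zah dbln bumun jdmzj roa
Hunk 3: at line 9 remove [obicm] add [fqouo] -> 17 lines: okfxq vuksk gkk zjowl giniu kle gip ygsk swsc pkla fqouo kfrnj zah dbln bumun jdmzj roa
Hunk 4: at line 3 remove [giniu] add [rnx] -> 17 lines: okfxq vuksk gkk zjowl rnx kle gip ygsk swsc pkla fqouo kfrnj zah dbln bumun jdmzj roa
Final line count: 17

Answer: 17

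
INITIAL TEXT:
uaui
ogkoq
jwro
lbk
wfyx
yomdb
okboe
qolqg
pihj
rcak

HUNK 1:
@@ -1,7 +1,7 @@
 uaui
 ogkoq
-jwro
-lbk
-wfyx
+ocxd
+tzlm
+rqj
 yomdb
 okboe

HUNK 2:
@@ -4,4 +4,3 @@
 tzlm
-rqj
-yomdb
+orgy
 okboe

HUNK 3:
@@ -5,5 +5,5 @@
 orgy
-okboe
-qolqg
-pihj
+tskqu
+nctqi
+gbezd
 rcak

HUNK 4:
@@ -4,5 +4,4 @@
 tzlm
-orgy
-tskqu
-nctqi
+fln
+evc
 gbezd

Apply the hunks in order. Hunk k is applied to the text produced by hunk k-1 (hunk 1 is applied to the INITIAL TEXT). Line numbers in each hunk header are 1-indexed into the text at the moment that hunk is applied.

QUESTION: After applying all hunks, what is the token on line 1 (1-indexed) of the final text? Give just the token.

Hunk 1: at line 1 remove [jwro,lbk,wfyx] add [ocxd,tzlm,rqj] -> 10 lines: uaui ogkoq ocxd tzlm rqj yomdb okboe qolqg pihj rcak
Hunk 2: at line 4 remove [rqj,yomdb] add [orgy] -> 9 lines: uaui ogkoq ocxd tzlm orgy okboe qolqg pihj rcak
Hunk 3: at line 5 remove [okboe,qolqg,pihj] add [tskqu,nctqi,gbezd] -> 9 lines: uaui ogkoq ocxd tzlm orgy tskqu nctqi gbezd rcak
Hunk 4: at line 4 remove [orgy,tskqu,nctqi] add [fln,evc] -> 8 lines: uaui ogkoq ocxd tzlm fln evc gbezd rcak
Final line 1: uaui

Answer: uaui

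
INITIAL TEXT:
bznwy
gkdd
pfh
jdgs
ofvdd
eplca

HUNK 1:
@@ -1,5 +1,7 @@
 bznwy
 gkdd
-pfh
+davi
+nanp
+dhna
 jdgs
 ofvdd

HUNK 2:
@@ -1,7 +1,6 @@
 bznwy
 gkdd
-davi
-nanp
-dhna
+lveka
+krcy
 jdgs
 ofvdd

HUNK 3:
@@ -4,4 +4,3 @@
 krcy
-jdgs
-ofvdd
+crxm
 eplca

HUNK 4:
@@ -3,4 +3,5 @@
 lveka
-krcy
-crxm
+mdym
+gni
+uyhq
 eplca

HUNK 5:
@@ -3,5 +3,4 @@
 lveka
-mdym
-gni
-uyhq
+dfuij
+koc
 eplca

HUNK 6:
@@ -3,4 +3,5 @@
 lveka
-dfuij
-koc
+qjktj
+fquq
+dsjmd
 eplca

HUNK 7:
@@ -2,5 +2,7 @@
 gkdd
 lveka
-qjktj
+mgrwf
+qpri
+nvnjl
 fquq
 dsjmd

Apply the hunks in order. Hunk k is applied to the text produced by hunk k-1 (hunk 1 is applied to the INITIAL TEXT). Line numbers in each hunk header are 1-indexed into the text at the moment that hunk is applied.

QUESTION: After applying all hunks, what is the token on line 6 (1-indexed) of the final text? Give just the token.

Answer: nvnjl

Derivation:
Hunk 1: at line 1 remove [pfh] add [davi,nanp,dhna] -> 8 lines: bznwy gkdd davi nanp dhna jdgs ofvdd eplca
Hunk 2: at line 1 remove [davi,nanp,dhna] add [lveka,krcy] -> 7 lines: bznwy gkdd lveka krcy jdgs ofvdd eplca
Hunk 3: at line 4 remove [jdgs,ofvdd] add [crxm] -> 6 lines: bznwy gkdd lveka krcy crxm eplca
Hunk 4: at line 3 remove [krcy,crxm] add [mdym,gni,uyhq] -> 7 lines: bznwy gkdd lveka mdym gni uyhq eplca
Hunk 5: at line 3 remove [mdym,gni,uyhq] add [dfuij,koc] -> 6 lines: bznwy gkdd lveka dfuij koc eplca
Hunk 6: at line 3 remove [dfuij,koc] add [qjktj,fquq,dsjmd] -> 7 lines: bznwy gkdd lveka qjktj fquq dsjmd eplca
Hunk 7: at line 2 remove [qjktj] add [mgrwf,qpri,nvnjl] -> 9 lines: bznwy gkdd lveka mgrwf qpri nvnjl fquq dsjmd eplca
Final line 6: nvnjl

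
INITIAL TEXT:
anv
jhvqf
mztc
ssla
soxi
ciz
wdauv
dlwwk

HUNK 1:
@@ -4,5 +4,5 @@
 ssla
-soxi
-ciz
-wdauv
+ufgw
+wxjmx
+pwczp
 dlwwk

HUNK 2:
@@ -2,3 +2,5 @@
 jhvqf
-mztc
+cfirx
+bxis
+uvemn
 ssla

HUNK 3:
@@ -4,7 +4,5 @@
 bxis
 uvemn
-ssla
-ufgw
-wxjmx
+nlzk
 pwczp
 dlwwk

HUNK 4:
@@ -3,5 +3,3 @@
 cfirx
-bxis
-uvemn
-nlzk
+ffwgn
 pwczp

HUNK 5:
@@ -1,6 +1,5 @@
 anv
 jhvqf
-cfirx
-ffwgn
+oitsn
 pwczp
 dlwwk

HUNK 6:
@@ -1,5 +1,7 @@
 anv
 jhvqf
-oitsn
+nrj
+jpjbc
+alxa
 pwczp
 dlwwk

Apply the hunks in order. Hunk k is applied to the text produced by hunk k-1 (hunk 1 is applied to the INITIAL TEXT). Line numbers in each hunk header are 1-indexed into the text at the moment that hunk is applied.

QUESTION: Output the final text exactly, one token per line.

Hunk 1: at line 4 remove [soxi,ciz,wdauv] add [ufgw,wxjmx,pwczp] -> 8 lines: anv jhvqf mztc ssla ufgw wxjmx pwczp dlwwk
Hunk 2: at line 2 remove [mztc] add [cfirx,bxis,uvemn] -> 10 lines: anv jhvqf cfirx bxis uvemn ssla ufgw wxjmx pwczp dlwwk
Hunk 3: at line 4 remove [ssla,ufgw,wxjmx] add [nlzk] -> 8 lines: anv jhvqf cfirx bxis uvemn nlzk pwczp dlwwk
Hunk 4: at line 3 remove [bxis,uvemn,nlzk] add [ffwgn] -> 6 lines: anv jhvqf cfirx ffwgn pwczp dlwwk
Hunk 5: at line 1 remove [cfirx,ffwgn] add [oitsn] -> 5 lines: anv jhvqf oitsn pwczp dlwwk
Hunk 6: at line 1 remove [oitsn] add [nrj,jpjbc,alxa] -> 7 lines: anv jhvqf nrj jpjbc alxa pwczp dlwwk

Answer: anv
jhvqf
nrj
jpjbc
alxa
pwczp
dlwwk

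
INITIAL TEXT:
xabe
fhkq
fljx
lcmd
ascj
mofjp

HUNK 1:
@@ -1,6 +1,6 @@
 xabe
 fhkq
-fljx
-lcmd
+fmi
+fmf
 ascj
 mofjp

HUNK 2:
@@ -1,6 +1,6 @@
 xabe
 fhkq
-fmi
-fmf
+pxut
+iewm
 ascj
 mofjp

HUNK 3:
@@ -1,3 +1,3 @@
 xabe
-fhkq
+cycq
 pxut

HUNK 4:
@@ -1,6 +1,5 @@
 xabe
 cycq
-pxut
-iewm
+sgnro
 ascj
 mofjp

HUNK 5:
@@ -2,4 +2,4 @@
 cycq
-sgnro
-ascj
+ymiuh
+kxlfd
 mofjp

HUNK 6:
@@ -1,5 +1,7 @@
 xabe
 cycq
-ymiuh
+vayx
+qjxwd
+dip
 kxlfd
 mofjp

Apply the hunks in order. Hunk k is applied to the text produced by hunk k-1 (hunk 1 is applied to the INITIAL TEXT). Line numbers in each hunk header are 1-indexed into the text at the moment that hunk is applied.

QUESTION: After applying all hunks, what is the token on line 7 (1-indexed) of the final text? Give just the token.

Hunk 1: at line 1 remove [fljx,lcmd] add [fmi,fmf] -> 6 lines: xabe fhkq fmi fmf ascj mofjp
Hunk 2: at line 1 remove [fmi,fmf] add [pxut,iewm] -> 6 lines: xabe fhkq pxut iewm ascj mofjp
Hunk 3: at line 1 remove [fhkq] add [cycq] -> 6 lines: xabe cycq pxut iewm ascj mofjp
Hunk 4: at line 1 remove [pxut,iewm] add [sgnro] -> 5 lines: xabe cycq sgnro ascj mofjp
Hunk 5: at line 2 remove [sgnro,ascj] add [ymiuh,kxlfd] -> 5 lines: xabe cycq ymiuh kxlfd mofjp
Hunk 6: at line 1 remove [ymiuh] add [vayx,qjxwd,dip] -> 7 lines: xabe cycq vayx qjxwd dip kxlfd mofjp
Final line 7: mofjp

Answer: mofjp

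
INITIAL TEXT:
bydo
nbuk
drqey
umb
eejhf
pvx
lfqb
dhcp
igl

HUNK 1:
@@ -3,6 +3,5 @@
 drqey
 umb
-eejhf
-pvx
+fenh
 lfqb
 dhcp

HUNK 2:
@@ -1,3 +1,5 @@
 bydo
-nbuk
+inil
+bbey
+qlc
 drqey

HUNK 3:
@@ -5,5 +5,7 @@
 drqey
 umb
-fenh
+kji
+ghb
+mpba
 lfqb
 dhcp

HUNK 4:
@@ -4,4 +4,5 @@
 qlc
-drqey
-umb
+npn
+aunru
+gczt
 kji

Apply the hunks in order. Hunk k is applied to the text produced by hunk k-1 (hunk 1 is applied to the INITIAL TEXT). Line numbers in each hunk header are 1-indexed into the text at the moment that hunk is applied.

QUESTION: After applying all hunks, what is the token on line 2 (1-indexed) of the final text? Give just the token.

Answer: inil

Derivation:
Hunk 1: at line 3 remove [eejhf,pvx] add [fenh] -> 8 lines: bydo nbuk drqey umb fenh lfqb dhcp igl
Hunk 2: at line 1 remove [nbuk] add [inil,bbey,qlc] -> 10 lines: bydo inil bbey qlc drqey umb fenh lfqb dhcp igl
Hunk 3: at line 5 remove [fenh] add [kji,ghb,mpba] -> 12 lines: bydo inil bbey qlc drqey umb kji ghb mpba lfqb dhcp igl
Hunk 4: at line 4 remove [drqey,umb] add [npn,aunru,gczt] -> 13 lines: bydo inil bbey qlc npn aunru gczt kji ghb mpba lfqb dhcp igl
Final line 2: inil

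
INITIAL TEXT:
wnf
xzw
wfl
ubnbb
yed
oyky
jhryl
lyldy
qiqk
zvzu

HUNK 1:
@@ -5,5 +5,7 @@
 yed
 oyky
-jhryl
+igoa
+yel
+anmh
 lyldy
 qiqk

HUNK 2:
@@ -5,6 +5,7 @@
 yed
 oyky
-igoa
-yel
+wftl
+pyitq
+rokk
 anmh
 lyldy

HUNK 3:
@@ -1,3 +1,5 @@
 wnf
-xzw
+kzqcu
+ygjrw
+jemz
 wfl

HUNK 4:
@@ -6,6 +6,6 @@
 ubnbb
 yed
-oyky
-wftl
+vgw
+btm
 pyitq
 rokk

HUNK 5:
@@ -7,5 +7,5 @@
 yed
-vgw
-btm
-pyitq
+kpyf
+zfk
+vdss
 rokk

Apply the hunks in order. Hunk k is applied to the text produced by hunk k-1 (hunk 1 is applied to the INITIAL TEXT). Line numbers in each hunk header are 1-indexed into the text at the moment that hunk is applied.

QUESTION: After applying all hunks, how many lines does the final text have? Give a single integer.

Answer: 15

Derivation:
Hunk 1: at line 5 remove [jhryl] add [igoa,yel,anmh] -> 12 lines: wnf xzw wfl ubnbb yed oyky igoa yel anmh lyldy qiqk zvzu
Hunk 2: at line 5 remove [igoa,yel] add [wftl,pyitq,rokk] -> 13 lines: wnf xzw wfl ubnbb yed oyky wftl pyitq rokk anmh lyldy qiqk zvzu
Hunk 3: at line 1 remove [xzw] add [kzqcu,ygjrw,jemz] -> 15 lines: wnf kzqcu ygjrw jemz wfl ubnbb yed oyky wftl pyitq rokk anmh lyldy qiqk zvzu
Hunk 4: at line 6 remove [oyky,wftl] add [vgw,btm] -> 15 lines: wnf kzqcu ygjrw jemz wfl ubnbb yed vgw btm pyitq rokk anmh lyldy qiqk zvzu
Hunk 5: at line 7 remove [vgw,btm,pyitq] add [kpyf,zfk,vdss] -> 15 lines: wnf kzqcu ygjrw jemz wfl ubnbb yed kpyf zfk vdss rokk anmh lyldy qiqk zvzu
Final line count: 15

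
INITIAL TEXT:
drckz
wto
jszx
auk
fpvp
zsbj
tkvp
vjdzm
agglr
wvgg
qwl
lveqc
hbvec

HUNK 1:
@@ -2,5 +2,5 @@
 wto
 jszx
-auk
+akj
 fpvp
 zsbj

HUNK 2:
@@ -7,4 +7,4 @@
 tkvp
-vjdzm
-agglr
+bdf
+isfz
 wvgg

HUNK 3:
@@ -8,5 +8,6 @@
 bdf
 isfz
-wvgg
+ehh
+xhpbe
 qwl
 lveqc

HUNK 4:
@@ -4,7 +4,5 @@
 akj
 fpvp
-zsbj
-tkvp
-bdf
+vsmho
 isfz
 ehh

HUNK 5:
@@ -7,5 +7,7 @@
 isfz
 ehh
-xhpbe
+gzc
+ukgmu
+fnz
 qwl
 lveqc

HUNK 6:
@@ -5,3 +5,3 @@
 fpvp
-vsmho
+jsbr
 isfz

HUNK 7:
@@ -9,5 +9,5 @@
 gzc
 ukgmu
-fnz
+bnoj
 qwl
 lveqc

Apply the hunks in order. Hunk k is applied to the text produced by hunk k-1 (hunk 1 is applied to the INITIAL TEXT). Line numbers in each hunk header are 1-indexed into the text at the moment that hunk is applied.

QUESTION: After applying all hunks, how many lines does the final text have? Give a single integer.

Answer: 14

Derivation:
Hunk 1: at line 2 remove [auk] add [akj] -> 13 lines: drckz wto jszx akj fpvp zsbj tkvp vjdzm agglr wvgg qwl lveqc hbvec
Hunk 2: at line 7 remove [vjdzm,agglr] add [bdf,isfz] -> 13 lines: drckz wto jszx akj fpvp zsbj tkvp bdf isfz wvgg qwl lveqc hbvec
Hunk 3: at line 8 remove [wvgg] add [ehh,xhpbe] -> 14 lines: drckz wto jszx akj fpvp zsbj tkvp bdf isfz ehh xhpbe qwl lveqc hbvec
Hunk 4: at line 4 remove [zsbj,tkvp,bdf] add [vsmho] -> 12 lines: drckz wto jszx akj fpvp vsmho isfz ehh xhpbe qwl lveqc hbvec
Hunk 5: at line 7 remove [xhpbe] add [gzc,ukgmu,fnz] -> 14 lines: drckz wto jszx akj fpvp vsmho isfz ehh gzc ukgmu fnz qwl lveqc hbvec
Hunk 6: at line 5 remove [vsmho] add [jsbr] -> 14 lines: drckz wto jszx akj fpvp jsbr isfz ehh gzc ukgmu fnz qwl lveqc hbvec
Hunk 7: at line 9 remove [fnz] add [bnoj] -> 14 lines: drckz wto jszx akj fpvp jsbr isfz ehh gzc ukgmu bnoj qwl lveqc hbvec
Final line count: 14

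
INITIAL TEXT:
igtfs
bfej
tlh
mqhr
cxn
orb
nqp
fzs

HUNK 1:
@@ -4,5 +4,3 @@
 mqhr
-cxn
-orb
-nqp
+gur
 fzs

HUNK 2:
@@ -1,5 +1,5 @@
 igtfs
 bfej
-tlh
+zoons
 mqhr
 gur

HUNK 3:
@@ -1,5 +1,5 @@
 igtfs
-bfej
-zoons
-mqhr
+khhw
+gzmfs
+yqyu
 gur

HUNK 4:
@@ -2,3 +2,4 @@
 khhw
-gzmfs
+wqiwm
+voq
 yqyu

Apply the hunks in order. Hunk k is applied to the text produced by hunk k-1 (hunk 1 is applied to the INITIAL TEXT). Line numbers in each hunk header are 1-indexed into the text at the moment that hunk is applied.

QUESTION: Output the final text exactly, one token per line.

Hunk 1: at line 4 remove [cxn,orb,nqp] add [gur] -> 6 lines: igtfs bfej tlh mqhr gur fzs
Hunk 2: at line 1 remove [tlh] add [zoons] -> 6 lines: igtfs bfej zoons mqhr gur fzs
Hunk 3: at line 1 remove [bfej,zoons,mqhr] add [khhw,gzmfs,yqyu] -> 6 lines: igtfs khhw gzmfs yqyu gur fzs
Hunk 4: at line 2 remove [gzmfs] add [wqiwm,voq] -> 7 lines: igtfs khhw wqiwm voq yqyu gur fzs

Answer: igtfs
khhw
wqiwm
voq
yqyu
gur
fzs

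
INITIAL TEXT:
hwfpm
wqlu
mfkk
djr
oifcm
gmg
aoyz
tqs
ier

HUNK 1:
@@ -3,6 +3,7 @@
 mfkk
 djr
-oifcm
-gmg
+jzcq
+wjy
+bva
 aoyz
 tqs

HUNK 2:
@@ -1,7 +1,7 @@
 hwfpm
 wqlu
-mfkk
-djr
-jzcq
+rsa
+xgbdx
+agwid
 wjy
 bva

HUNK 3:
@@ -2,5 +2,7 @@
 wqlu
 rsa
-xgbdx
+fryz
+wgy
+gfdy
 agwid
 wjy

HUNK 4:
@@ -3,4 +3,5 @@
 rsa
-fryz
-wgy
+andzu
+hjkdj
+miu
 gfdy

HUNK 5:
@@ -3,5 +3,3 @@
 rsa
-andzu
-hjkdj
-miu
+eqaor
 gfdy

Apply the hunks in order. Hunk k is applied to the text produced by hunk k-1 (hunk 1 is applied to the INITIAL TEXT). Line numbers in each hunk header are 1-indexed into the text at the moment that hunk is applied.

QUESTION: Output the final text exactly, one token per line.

Hunk 1: at line 3 remove [oifcm,gmg] add [jzcq,wjy,bva] -> 10 lines: hwfpm wqlu mfkk djr jzcq wjy bva aoyz tqs ier
Hunk 2: at line 1 remove [mfkk,djr,jzcq] add [rsa,xgbdx,agwid] -> 10 lines: hwfpm wqlu rsa xgbdx agwid wjy bva aoyz tqs ier
Hunk 3: at line 2 remove [xgbdx] add [fryz,wgy,gfdy] -> 12 lines: hwfpm wqlu rsa fryz wgy gfdy agwid wjy bva aoyz tqs ier
Hunk 4: at line 3 remove [fryz,wgy] add [andzu,hjkdj,miu] -> 13 lines: hwfpm wqlu rsa andzu hjkdj miu gfdy agwid wjy bva aoyz tqs ier
Hunk 5: at line 3 remove [andzu,hjkdj,miu] add [eqaor] -> 11 lines: hwfpm wqlu rsa eqaor gfdy agwid wjy bva aoyz tqs ier

Answer: hwfpm
wqlu
rsa
eqaor
gfdy
agwid
wjy
bva
aoyz
tqs
ier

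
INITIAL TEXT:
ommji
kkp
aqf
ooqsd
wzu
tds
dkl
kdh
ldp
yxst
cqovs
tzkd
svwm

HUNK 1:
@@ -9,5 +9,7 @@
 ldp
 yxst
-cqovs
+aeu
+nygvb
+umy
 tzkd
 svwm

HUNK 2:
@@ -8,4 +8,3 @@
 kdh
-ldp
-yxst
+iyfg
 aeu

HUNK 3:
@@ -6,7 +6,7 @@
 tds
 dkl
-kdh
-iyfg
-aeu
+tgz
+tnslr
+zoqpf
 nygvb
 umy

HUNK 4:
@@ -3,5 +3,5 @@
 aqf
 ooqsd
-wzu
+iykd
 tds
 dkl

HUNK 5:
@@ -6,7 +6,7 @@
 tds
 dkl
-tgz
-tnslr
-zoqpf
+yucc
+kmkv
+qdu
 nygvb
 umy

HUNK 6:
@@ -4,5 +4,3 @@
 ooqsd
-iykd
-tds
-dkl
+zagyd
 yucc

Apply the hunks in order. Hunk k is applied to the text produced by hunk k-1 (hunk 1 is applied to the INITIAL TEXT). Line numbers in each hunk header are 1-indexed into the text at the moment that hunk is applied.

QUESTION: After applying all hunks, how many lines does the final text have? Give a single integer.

Answer: 12

Derivation:
Hunk 1: at line 9 remove [cqovs] add [aeu,nygvb,umy] -> 15 lines: ommji kkp aqf ooqsd wzu tds dkl kdh ldp yxst aeu nygvb umy tzkd svwm
Hunk 2: at line 8 remove [ldp,yxst] add [iyfg] -> 14 lines: ommji kkp aqf ooqsd wzu tds dkl kdh iyfg aeu nygvb umy tzkd svwm
Hunk 3: at line 6 remove [kdh,iyfg,aeu] add [tgz,tnslr,zoqpf] -> 14 lines: ommji kkp aqf ooqsd wzu tds dkl tgz tnslr zoqpf nygvb umy tzkd svwm
Hunk 4: at line 3 remove [wzu] add [iykd] -> 14 lines: ommji kkp aqf ooqsd iykd tds dkl tgz tnslr zoqpf nygvb umy tzkd svwm
Hunk 5: at line 6 remove [tgz,tnslr,zoqpf] add [yucc,kmkv,qdu] -> 14 lines: ommji kkp aqf ooqsd iykd tds dkl yucc kmkv qdu nygvb umy tzkd svwm
Hunk 6: at line 4 remove [iykd,tds,dkl] add [zagyd] -> 12 lines: ommji kkp aqf ooqsd zagyd yucc kmkv qdu nygvb umy tzkd svwm
Final line count: 12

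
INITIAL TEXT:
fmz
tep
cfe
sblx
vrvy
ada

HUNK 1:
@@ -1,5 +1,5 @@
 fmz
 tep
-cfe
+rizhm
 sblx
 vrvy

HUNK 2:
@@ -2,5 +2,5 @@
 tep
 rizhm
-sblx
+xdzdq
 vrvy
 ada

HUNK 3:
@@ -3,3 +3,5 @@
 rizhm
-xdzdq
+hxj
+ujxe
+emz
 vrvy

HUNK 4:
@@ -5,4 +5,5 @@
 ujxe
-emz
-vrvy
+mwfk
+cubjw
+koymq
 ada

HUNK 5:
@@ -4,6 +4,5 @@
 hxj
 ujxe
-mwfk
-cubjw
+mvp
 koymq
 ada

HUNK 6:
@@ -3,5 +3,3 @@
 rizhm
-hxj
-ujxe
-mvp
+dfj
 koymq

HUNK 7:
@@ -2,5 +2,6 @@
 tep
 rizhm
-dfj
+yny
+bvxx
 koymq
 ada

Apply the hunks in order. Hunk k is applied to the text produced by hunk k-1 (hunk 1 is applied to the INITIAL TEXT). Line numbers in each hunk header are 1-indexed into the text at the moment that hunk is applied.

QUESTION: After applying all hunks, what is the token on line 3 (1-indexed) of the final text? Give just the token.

Hunk 1: at line 1 remove [cfe] add [rizhm] -> 6 lines: fmz tep rizhm sblx vrvy ada
Hunk 2: at line 2 remove [sblx] add [xdzdq] -> 6 lines: fmz tep rizhm xdzdq vrvy ada
Hunk 3: at line 3 remove [xdzdq] add [hxj,ujxe,emz] -> 8 lines: fmz tep rizhm hxj ujxe emz vrvy ada
Hunk 4: at line 5 remove [emz,vrvy] add [mwfk,cubjw,koymq] -> 9 lines: fmz tep rizhm hxj ujxe mwfk cubjw koymq ada
Hunk 5: at line 4 remove [mwfk,cubjw] add [mvp] -> 8 lines: fmz tep rizhm hxj ujxe mvp koymq ada
Hunk 6: at line 3 remove [hxj,ujxe,mvp] add [dfj] -> 6 lines: fmz tep rizhm dfj koymq ada
Hunk 7: at line 2 remove [dfj] add [yny,bvxx] -> 7 lines: fmz tep rizhm yny bvxx koymq ada
Final line 3: rizhm

Answer: rizhm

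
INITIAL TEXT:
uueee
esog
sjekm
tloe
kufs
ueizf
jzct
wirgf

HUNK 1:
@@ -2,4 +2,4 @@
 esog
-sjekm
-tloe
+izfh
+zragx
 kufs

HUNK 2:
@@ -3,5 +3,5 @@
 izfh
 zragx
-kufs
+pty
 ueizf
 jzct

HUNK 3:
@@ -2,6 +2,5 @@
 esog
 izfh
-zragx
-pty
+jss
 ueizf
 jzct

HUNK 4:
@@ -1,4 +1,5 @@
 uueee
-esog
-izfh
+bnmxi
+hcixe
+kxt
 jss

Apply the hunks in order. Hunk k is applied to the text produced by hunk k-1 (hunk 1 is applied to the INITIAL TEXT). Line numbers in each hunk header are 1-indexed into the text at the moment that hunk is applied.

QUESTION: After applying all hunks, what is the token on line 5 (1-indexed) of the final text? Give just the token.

Answer: jss

Derivation:
Hunk 1: at line 2 remove [sjekm,tloe] add [izfh,zragx] -> 8 lines: uueee esog izfh zragx kufs ueizf jzct wirgf
Hunk 2: at line 3 remove [kufs] add [pty] -> 8 lines: uueee esog izfh zragx pty ueizf jzct wirgf
Hunk 3: at line 2 remove [zragx,pty] add [jss] -> 7 lines: uueee esog izfh jss ueizf jzct wirgf
Hunk 4: at line 1 remove [esog,izfh] add [bnmxi,hcixe,kxt] -> 8 lines: uueee bnmxi hcixe kxt jss ueizf jzct wirgf
Final line 5: jss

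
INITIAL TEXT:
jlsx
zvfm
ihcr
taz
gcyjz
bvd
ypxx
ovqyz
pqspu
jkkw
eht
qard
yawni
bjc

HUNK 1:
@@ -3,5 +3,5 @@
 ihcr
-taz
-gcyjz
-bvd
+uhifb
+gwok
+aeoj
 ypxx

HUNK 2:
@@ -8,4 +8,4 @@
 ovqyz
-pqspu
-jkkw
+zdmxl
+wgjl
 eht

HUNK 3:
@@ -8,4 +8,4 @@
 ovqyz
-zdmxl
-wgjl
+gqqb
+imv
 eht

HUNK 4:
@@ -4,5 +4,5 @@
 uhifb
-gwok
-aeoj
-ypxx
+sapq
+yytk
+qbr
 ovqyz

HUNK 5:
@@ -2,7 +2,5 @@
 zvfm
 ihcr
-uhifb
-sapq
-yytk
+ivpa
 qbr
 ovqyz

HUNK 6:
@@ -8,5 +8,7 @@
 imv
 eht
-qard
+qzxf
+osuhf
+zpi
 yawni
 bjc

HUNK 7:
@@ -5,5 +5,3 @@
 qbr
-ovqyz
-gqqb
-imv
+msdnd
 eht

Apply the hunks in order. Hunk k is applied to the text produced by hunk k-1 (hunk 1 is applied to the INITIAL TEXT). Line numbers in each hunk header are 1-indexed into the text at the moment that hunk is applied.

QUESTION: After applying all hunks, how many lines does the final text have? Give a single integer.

Hunk 1: at line 3 remove [taz,gcyjz,bvd] add [uhifb,gwok,aeoj] -> 14 lines: jlsx zvfm ihcr uhifb gwok aeoj ypxx ovqyz pqspu jkkw eht qard yawni bjc
Hunk 2: at line 8 remove [pqspu,jkkw] add [zdmxl,wgjl] -> 14 lines: jlsx zvfm ihcr uhifb gwok aeoj ypxx ovqyz zdmxl wgjl eht qard yawni bjc
Hunk 3: at line 8 remove [zdmxl,wgjl] add [gqqb,imv] -> 14 lines: jlsx zvfm ihcr uhifb gwok aeoj ypxx ovqyz gqqb imv eht qard yawni bjc
Hunk 4: at line 4 remove [gwok,aeoj,ypxx] add [sapq,yytk,qbr] -> 14 lines: jlsx zvfm ihcr uhifb sapq yytk qbr ovqyz gqqb imv eht qard yawni bjc
Hunk 5: at line 2 remove [uhifb,sapq,yytk] add [ivpa] -> 12 lines: jlsx zvfm ihcr ivpa qbr ovqyz gqqb imv eht qard yawni bjc
Hunk 6: at line 8 remove [qard] add [qzxf,osuhf,zpi] -> 14 lines: jlsx zvfm ihcr ivpa qbr ovqyz gqqb imv eht qzxf osuhf zpi yawni bjc
Hunk 7: at line 5 remove [ovqyz,gqqb,imv] add [msdnd] -> 12 lines: jlsx zvfm ihcr ivpa qbr msdnd eht qzxf osuhf zpi yawni bjc
Final line count: 12

Answer: 12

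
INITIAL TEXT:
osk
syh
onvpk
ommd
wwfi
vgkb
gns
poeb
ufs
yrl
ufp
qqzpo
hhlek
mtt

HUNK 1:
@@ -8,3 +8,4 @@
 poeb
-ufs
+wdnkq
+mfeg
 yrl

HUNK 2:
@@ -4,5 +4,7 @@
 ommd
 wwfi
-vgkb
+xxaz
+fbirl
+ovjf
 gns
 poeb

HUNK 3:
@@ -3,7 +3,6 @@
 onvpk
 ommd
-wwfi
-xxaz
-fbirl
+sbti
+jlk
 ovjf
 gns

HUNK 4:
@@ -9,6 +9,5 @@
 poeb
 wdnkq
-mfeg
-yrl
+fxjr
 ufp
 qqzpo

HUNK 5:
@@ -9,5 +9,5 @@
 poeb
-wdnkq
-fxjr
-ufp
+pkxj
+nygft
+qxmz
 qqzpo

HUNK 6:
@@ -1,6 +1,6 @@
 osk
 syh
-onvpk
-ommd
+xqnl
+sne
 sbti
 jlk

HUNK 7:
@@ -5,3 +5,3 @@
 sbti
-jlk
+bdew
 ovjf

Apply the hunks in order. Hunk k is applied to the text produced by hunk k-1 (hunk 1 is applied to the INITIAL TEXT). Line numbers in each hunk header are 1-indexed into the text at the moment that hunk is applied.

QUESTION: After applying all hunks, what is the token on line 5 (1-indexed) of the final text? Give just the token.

Answer: sbti

Derivation:
Hunk 1: at line 8 remove [ufs] add [wdnkq,mfeg] -> 15 lines: osk syh onvpk ommd wwfi vgkb gns poeb wdnkq mfeg yrl ufp qqzpo hhlek mtt
Hunk 2: at line 4 remove [vgkb] add [xxaz,fbirl,ovjf] -> 17 lines: osk syh onvpk ommd wwfi xxaz fbirl ovjf gns poeb wdnkq mfeg yrl ufp qqzpo hhlek mtt
Hunk 3: at line 3 remove [wwfi,xxaz,fbirl] add [sbti,jlk] -> 16 lines: osk syh onvpk ommd sbti jlk ovjf gns poeb wdnkq mfeg yrl ufp qqzpo hhlek mtt
Hunk 4: at line 9 remove [mfeg,yrl] add [fxjr] -> 15 lines: osk syh onvpk ommd sbti jlk ovjf gns poeb wdnkq fxjr ufp qqzpo hhlek mtt
Hunk 5: at line 9 remove [wdnkq,fxjr,ufp] add [pkxj,nygft,qxmz] -> 15 lines: osk syh onvpk ommd sbti jlk ovjf gns poeb pkxj nygft qxmz qqzpo hhlek mtt
Hunk 6: at line 1 remove [onvpk,ommd] add [xqnl,sne] -> 15 lines: osk syh xqnl sne sbti jlk ovjf gns poeb pkxj nygft qxmz qqzpo hhlek mtt
Hunk 7: at line 5 remove [jlk] add [bdew] -> 15 lines: osk syh xqnl sne sbti bdew ovjf gns poeb pkxj nygft qxmz qqzpo hhlek mtt
Final line 5: sbti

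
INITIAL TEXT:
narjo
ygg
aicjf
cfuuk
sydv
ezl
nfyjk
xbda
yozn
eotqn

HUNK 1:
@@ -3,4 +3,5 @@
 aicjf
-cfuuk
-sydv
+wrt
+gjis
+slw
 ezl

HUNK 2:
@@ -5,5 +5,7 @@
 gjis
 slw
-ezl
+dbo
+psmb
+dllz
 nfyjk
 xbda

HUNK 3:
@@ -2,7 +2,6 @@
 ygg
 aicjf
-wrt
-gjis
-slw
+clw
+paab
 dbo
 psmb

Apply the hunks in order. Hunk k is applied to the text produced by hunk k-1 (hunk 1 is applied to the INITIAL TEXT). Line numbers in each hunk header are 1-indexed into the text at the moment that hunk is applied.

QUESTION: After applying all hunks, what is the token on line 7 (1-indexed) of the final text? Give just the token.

Hunk 1: at line 3 remove [cfuuk,sydv] add [wrt,gjis,slw] -> 11 lines: narjo ygg aicjf wrt gjis slw ezl nfyjk xbda yozn eotqn
Hunk 2: at line 5 remove [ezl] add [dbo,psmb,dllz] -> 13 lines: narjo ygg aicjf wrt gjis slw dbo psmb dllz nfyjk xbda yozn eotqn
Hunk 3: at line 2 remove [wrt,gjis,slw] add [clw,paab] -> 12 lines: narjo ygg aicjf clw paab dbo psmb dllz nfyjk xbda yozn eotqn
Final line 7: psmb

Answer: psmb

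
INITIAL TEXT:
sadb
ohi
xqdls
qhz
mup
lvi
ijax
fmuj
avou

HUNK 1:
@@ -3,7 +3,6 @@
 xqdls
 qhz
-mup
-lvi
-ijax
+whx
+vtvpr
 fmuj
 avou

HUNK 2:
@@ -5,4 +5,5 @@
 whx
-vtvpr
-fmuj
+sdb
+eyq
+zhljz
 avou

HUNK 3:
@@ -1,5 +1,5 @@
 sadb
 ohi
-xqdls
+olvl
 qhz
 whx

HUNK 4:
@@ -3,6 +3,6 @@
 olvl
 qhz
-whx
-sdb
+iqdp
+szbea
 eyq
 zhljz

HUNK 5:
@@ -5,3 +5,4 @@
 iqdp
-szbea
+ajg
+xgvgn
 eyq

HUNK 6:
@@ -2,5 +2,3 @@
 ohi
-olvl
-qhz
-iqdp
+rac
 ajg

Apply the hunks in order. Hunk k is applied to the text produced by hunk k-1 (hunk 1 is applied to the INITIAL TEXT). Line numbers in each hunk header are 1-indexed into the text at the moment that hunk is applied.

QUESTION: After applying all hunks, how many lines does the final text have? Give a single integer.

Hunk 1: at line 3 remove [mup,lvi,ijax] add [whx,vtvpr] -> 8 lines: sadb ohi xqdls qhz whx vtvpr fmuj avou
Hunk 2: at line 5 remove [vtvpr,fmuj] add [sdb,eyq,zhljz] -> 9 lines: sadb ohi xqdls qhz whx sdb eyq zhljz avou
Hunk 3: at line 1 remove [xqdls] add [olvl] -> 9 lines: sadb ohi olvl qhz whx sdb eyq zhljz avou
Hunk 4: at line 3 remove [whx,sdb] add [iqdp,szbea] -> 9 lines: sadb ohi olvl qhz iqdp szbea eyq zhljz avou
Hunk 5: at line 5 remove [szbea] add [ajg,xgvgn] -> 10 lines: sadb ohi olvl qhz iqdp ajg xgvgn eyq zhljz avou
Hunk 6: at line 2 remove [olvl,qhz,iqdp] add [rac] -> 8 lines: sadb ohi rac ajg xgvgn eyq zhljz avou
Final line count: 8

Answer: 8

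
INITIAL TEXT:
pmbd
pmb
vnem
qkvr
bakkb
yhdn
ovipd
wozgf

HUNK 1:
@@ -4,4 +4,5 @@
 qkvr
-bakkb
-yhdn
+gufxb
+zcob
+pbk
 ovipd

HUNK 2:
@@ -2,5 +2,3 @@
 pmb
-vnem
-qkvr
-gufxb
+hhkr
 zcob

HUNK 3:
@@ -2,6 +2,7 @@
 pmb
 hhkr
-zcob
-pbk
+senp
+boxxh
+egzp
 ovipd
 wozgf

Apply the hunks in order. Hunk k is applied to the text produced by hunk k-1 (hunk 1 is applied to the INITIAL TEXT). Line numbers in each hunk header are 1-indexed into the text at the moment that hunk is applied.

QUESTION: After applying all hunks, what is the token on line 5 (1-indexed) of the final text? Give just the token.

Answer: boxxh

Derivation:
Hunk 1: at line 4 remove [bakkb,yhdn] add [gufxb,zcob,pbk] -> 9 lines: pmbd pmb vnem qkvr gufxb zcob pbk ovipd wozgf
Hunk 2: at line 2 remove [vnem,qkvr,gufxb] add [hhkr] -> 7 lines: pmbd pmb hhkr zcob pbk ovipd wozgf
Hunk 3: at line 2 remove [zcob,pbk] add [senp,boxxh,egzp] -> 8 lines: pmbd pmb hhkr senp boxxh egzp ovipd wozgf
Final line 5: boxxh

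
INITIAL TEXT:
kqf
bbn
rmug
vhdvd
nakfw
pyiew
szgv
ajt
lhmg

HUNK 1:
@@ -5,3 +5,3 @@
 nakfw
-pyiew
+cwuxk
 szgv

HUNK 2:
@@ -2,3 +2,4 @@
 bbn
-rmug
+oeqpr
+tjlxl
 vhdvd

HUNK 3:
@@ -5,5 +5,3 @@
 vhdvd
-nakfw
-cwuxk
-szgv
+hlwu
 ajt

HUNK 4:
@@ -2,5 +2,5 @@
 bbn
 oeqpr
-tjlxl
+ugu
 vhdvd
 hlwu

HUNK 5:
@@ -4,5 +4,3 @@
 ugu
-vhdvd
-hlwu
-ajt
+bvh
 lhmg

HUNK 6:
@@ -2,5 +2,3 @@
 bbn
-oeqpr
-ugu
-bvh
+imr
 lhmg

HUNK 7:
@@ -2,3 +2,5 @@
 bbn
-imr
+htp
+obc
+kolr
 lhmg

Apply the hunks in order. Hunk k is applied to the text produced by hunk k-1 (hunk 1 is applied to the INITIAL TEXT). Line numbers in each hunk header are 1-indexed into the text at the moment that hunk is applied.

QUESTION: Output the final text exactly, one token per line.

Answer: kqf
bbn
htp
obc
kolr
lhmg

Derivation:
Hunk 1: at line 5 remove [pyiew] add [cwuxk] -> 9 lines: kqf bbn rmug vhdvd nakfw cwuxk szgv ajt lhmg
Hunk 2: at line 2 remove [rmug] add [oeqpr,tjlxl] -> 10 lines: kqf bbn oeqpr tjlxl vhdvd nakfw cwuxk szgv ajt lhmg
Hunk 3: at line 5 remove [nakfw,cwuxk,szgv] add [hlwu] -> 8 lines: kqf bbn oeqpr tjlxl vhdvd hlwu ajt lhmg
Hunk 4: at line 2 remove [tjlxl] add [ugu] -> 8 lines: kqf bbn oeqpr ugu vhdvd hlwu ajt lhmg
Hunk 5: at line 4 remove [vhdvd,hlwu,ajt] add [bvh] -> 6 lines: kqf bbn oeqpr ugu bvh lhmg
Hunk 6: at line 2 remove [oeqpr,ugu,bvh] add [imr] -> 4 lines: kqf bbn imr lhmg
Hunk 7: at line 2 remove [imr] add [htp,obc,kolr] -> 6 lines: kqf bbn htp obc kolr lhmg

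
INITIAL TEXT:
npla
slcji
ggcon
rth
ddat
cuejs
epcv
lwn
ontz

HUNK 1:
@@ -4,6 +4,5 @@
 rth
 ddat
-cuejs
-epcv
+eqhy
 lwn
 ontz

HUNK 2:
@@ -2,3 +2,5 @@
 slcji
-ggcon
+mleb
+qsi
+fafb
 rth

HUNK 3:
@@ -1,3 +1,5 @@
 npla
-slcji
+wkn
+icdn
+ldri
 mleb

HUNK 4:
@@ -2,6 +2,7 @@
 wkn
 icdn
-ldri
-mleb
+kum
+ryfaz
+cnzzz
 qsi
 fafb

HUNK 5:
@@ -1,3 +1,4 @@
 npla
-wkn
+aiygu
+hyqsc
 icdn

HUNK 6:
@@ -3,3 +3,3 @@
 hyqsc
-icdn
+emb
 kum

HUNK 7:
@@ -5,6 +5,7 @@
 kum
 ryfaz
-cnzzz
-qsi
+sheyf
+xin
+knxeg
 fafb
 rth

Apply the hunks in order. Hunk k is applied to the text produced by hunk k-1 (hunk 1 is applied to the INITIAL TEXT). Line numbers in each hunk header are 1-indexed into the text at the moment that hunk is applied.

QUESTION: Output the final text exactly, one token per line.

Hunk 1: at line 4 remove [cuejs,epcv] add [eqhy] -> 8 lines: npla slcji ggcon rth ddat eqhy lwn ontz
Hunk 2: at line 2 remove [ggcon] add [mleb,qsi,fafb] -> 10 lines: npla slcji mleb qsi fafb rth ddat eqhy lwn ontz
Hunk 3: at line 1 remove [slcji] add [wkn,icdn,ldri] -> 12 lines: npla wkn icdn ldri mleb qsi fafb rth ddat eqhy lwn ontz
Hunk 4: at line 2 remove [ldri,mleb] add [kum,ryfaz,cnzzz] -> 13 lines: npla wkn icdn kum ryfaz cnzzz qsi fafb rth ddat eqhy lwn ontz
Hunk 5: at line 1 remove [wkn] add [aiygu,hyqsc] -> 14 lines: npla aiygu hyqsc icdn kum ryfaz cnzzz qsi fafb rth ddat eqhy lwn ontz
Hunk 6: at line 3 remove [icdn] add [emb] -> 14 lines: npla aiygu hyqsc emb kum ryfaz cnzzz qsi fafb rth ddat eqhy lwn ontz
Hunk 7: at line 5 remove [cnzzz,qsi] add [sheyf,xin,knxeg] -> 15 lines: npla aiygu hyqsc emb kum ryfaz sheyf xin knxeg fafb rth ddat eqhy lwn ontz

Answer: npla
aiygu
hyqsc
emb
kum
ryfaz
sheyf
xin
knxeg
fafb
rth
ddat
eqhy
lwn
ontz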